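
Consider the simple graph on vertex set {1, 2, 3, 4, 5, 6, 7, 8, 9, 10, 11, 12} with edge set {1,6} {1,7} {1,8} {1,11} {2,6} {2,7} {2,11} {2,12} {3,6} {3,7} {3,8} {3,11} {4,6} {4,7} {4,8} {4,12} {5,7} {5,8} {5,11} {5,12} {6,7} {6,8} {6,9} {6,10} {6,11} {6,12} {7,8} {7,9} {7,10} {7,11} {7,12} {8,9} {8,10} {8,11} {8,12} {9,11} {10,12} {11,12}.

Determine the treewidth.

A width-4 tree decomposition is:
Bags: B1 = {4, 6, 7, 8, 12}  B2 = {6, 7, 8, 11, 12}  B3 = {2, 6, 7, 11, 12}  B4 = {1, 6, 7, 8, 11}  B5 = {3, 6, 7, 8, 11}  B6 = {6, 7, 8, 10, 12}  B7 = {5, 7, 8, 11, 12}  B8 = {6, 7, 8, 9, 11}
Tree: B1–B2, B2–B3, B2–B4, B2–B5, B2–B6, B2–B7, B4–B8
The largest bag has 5 vertices, giving width 4; this decomposition certifies tw(G) ≤ 4. On the other hand G contains the 5-clique {5, 7, 8, 11, 12}. A clique must lie in a single bag of any decomposition, so no decomposition can have width below 4. The upper and lower bounds meet at 4, so that is the treewidth.

4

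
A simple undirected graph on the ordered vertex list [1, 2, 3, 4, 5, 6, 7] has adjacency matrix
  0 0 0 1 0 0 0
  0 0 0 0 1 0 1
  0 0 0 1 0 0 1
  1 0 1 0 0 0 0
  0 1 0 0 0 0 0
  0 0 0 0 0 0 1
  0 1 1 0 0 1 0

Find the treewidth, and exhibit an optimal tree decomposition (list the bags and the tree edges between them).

Every bag has size at most 2, so the width is 2 − 1 = 1 and tw(G) ≤ 1. Any graph with an edge has treewidth ≥ 1, and G has the edge 6–7. Hence tw(G) = 1 exactly.

Treewidth 1.
Bags: B1 = {6, 7}  B2 = {2, 7}  B3 = {2, 5}  B4 = {3, 7}  B5 = {3, 4}  B6 = {1, 4}
Tree: B1–B2, B2–B3, B1–B4, B4–B5, B5–B6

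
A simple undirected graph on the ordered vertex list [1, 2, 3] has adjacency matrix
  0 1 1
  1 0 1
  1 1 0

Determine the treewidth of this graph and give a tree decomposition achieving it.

With just one bag of size 3, the width is 3 − 1 = 2, so tw(G) ≤ 2. Conversely, {1, 2, 3} is a clique of size 3, and the vertices of any clique must share a bag in every tree decomposition; so some bag has ≥ 3 vertices and tw(G) ≥ 2. Hence tw(G) = 2 exactly.

Treewidth 2.
One such decomposition:
Bags: B1 = {1, 2, 3}
Tree: (single bag)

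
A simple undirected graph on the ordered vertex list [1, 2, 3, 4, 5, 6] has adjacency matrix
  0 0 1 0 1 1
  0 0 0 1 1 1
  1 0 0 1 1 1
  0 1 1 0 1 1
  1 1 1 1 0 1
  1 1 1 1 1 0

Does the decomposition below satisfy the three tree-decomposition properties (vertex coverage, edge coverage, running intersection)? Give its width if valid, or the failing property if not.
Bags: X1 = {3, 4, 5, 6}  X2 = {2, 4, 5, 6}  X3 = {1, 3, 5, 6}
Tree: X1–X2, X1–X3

Vertex coverage: the bags together contain {1, 2, 3, 4, 5, 6}, the full vertex set. Edge coverage: each edge of G has both endpoints in at least one bag. Running intersection: for every vertex, the bags containing it form a connected subtree. All three properties hold, so this is a valid tree decomposition of width max|bag| − 1 = 3, and hence tw(G) ≤ 3.

Yes; width 3.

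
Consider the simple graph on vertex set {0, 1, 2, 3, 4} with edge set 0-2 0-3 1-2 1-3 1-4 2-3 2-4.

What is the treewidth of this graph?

2

A width-2 tree decomposition is:
Bags: B1 = {1, 2, 3}  B2 = {0, 2, 3}  B3 = {1, 2, 4}
Tree: B1–B2, B1–B3
Each bag holds 3 vertices, so the decomposition has width 2, which upper-bounds the treewidth. On the other hand G contains the 3-clique {0, 2, 3}. A clique must lie in a single bag of any decomposition, so no decomposition can have width below 2. Hence tw(G) = 2 exactly.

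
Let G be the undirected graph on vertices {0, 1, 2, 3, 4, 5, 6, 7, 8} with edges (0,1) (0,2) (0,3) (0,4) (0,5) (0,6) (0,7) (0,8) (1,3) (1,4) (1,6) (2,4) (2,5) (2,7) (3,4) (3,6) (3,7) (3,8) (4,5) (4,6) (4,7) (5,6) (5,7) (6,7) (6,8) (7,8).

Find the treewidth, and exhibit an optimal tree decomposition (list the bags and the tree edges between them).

Treewidth 4.
Bags: B1 = {0, 2, 4, 5, 7}  B2 = {0, 4, 5, 6, 7}  B3 = {0, 3, 4, 6, 7}  B4 = {0, 1, 3, 4, 6}  B5 = {0, 3, 6, 7, 8}
Tree: B1–B2, B2–B3, B3–B4, B3–B5

Every bag has size at most 5, so the width is 5 − 1 = 4 and tw(G) ≤ 4. For the lower bound, the 5 vertices {0, 3, 6, 7, 8} are pairwise adjacent, and any tree decomposition puts a clique entirely inside one bag — forcing width ≥ 4. Combining the bounds, tw(G) = 4.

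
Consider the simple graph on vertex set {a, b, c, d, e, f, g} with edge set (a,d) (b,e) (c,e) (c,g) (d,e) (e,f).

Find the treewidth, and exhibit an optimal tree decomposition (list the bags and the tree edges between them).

Every bag has size at most 2, so the width is 2 − 1 = 1 and tw(G) ≤ 1. Since G has at least one edge (e.g. d–e), it is not an edgeless graph, so tw(G) ≥ 1. Hence tw(G) = 1 exactly.

Treewidth 1.
One optimal decomposition is:
Bags: B1 = {d, e}  B2 = {c, e}  B3 = {e, f}  B4 = {a, d}  B5 = {c, g}  B6 = {b, e}
Tree: B1–B2, B1–B3, B1–B4, B2–B5, B1–B6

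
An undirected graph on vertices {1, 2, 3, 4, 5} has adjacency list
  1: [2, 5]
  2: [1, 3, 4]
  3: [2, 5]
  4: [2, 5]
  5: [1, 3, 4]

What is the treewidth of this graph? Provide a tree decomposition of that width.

Treewidth 2.
One such decomposition:
Bags: B1 = {2, 4, 5}  B2 = {2, 3, 5}  B3 = {1, 2, 5}
Tree: B1–B2, B2–B3

The largest bag has 3 vertices, giving width 2; this decomposition certifies tw(G) ≤ 2. For the lower bound, G contains the cycle 4–5–3–2–4, so G is not a forest; only forests have treewidth ≤ 1, hence tw(G) ≥ 2. The upper and lower bounds meet at 2, so that is the treewidth.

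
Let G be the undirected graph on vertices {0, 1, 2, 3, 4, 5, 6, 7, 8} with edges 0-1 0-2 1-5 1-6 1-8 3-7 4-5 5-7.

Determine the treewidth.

1

A width-1 tree decomposition is:
Bags: B1 = {1, 8}  B2 = {1, 6}  B3 = {1, 5}  B4 = {5, 7}  B5 = {4, 5}  B6 = {0, 1}  B7 = {3, 7}  B8 = {0, 2}
Tree: B1–B2, B1–B3, B3–B4, B4–B5, B1–B6, B4–B7, B6–B8
The largest bag has 2 vertices, giving width 1; this decomposition certifies tw(G) ≤ 1. Any graph with an edge has treewidth ≥ 1, and G has the edge 8–1. The upper and lower bounds meet at 1, so that is the treewidth.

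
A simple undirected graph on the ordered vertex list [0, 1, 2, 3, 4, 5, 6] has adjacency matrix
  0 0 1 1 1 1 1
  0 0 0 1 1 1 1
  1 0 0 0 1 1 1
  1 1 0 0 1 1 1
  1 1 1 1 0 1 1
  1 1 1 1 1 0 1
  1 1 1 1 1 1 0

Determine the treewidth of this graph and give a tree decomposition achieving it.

Treewidth 4.
Bags: B1 = {0, 3, 4, 5, 6}  B2 = {1, 3, 4, 5, 6}  B3 = {0, 2, 4, 5, 6}
Tree: B1–B2, B1–B3

The largest bag has 5 vertices, giving width 4; this decomposition certifies tw(G) ≤ 4. On the other hand G contains the 5-clique {0, 2, 4, 5, 6}. A clique must lie in a single bag of any decomposition, so no decomposition can have width below 4. Hence tw(G) = 4 exactly.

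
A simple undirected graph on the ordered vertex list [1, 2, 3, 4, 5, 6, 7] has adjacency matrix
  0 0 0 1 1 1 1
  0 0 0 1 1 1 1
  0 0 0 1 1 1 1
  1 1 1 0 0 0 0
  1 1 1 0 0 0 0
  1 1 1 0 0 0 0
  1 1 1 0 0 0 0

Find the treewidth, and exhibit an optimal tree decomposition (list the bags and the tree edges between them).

Treewidth 3.
One optimal decomposition is:
Bags: B1 = {1, 2, 3, 4}  B2 = {1, 2, 3, 5}  B3 = {1, 2, 3, 6}  B4 = {1, 2, 3, 7}
Tree: B1–B2, B2–B3, B3–B4

Each bag holds 4 vertices, so the decomposition has width 3, which upper-bounds the treewidth. For the lower bound: the 4 vertex sets {2,4}, {1,5}, {3}, {6} are disjoint, each induces a connected subgraph, and every pair is joined by at least one edge of G. Contracting each set to a single vertex therefore yields K_{4} as a minor, and since treewidth is minor-monotone, tw(G) ≥ tw(K_{4}) = 3. The upper and lower bounds meet at 3, so that is the treewidth.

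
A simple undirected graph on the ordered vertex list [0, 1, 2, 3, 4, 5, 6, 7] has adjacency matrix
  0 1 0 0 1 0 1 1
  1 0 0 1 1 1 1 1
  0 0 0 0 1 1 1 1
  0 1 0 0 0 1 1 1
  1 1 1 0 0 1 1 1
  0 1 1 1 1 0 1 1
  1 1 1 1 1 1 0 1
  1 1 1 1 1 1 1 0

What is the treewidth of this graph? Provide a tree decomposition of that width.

Every bag has size at most 5, so the width is 5 − 1 = 4 and tw(G) ≤ 4. For the lower bound, the 5 vertices {1, 3, 5, 6, 7} are pairwise adjacent, and any tree decomposition puts a clique entirely inside one bag — forcing width ≥ 4. Combining the bounds, tw(G) = 4.

Treewidth 4.
One such decomposition:
Bags: B1 = {1, 4, 5, 6, 7}  B2 = {0, 1, 4, 6, 7}  B3 = {2, 4, 5, 6, 7}  B4 = {1, 3, 5, 6, 7}
Tree: B1–B2, B1–B3, B1–B4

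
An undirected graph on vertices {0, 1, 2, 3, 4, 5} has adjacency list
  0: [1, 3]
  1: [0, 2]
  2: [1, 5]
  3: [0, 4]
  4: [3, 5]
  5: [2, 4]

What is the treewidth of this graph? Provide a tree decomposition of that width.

Each bag holds 3 vertices, so the decomposition has width 2, which upper-bounds the treewidth. The edges 4–5–2–1–0–3–4 form a cycle, so G is not a tree and its treewidth is at least 2. Combining the bounds, tw(G) = 2.

Treewidth 2.
Bags: B1 = {2, 4, 5}  B2 = {1, 2, 4}  B3 = {0, 1, 4}  B4 = {0, 3, 4}
Tree: B1–B2, B2–B3, B3–B4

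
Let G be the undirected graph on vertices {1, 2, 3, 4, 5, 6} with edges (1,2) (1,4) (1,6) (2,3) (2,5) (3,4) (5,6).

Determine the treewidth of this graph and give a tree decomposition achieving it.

Every bag has size at most 3, so the width is 3 − 1 = 2 and tw(G) ≤ 2. For the lower bound, G contains the cycle 3–4–1–2–3, so G is not a forest; only forests have treewidth ≤ 1, hence tw(G) ≥ 2. The upper and lower bounds meet at 2, so that is the treewidth.

Treewidth 2.
One optimal decomposition is:
Bags: B1 = {2, 3, 4}  B2 = {1, 2, 4}  B3 = {1, 2, 5}  B4 = {1, 5, 6}
Tree: B1–B2, B2–B3, B3–B4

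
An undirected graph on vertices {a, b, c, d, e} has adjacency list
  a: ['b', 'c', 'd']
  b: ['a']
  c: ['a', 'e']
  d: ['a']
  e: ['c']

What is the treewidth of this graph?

A width-1 tree decomposition is:
Bags: B1 = {a, c}  B2 = {a, b}  B3 = {a, d}  B4 = {c, e}
Tree: B1–B2, B1–B3, B1–B4
Every bag has size at most 2, so the width is 2 − 1 = 1 and tw(G) ≤ 1. Any graph with an edge has treewidth ≥ 1, and G has the edge a–c. Hence tw(G) = 1 exactly.

1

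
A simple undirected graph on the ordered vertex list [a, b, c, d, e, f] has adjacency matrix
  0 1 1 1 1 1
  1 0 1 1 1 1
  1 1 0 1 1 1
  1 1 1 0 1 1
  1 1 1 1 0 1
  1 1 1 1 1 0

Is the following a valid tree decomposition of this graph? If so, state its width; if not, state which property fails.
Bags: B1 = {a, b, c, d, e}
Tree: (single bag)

A tree decomposition must satisfy three properties: every vertex lies in some bag; for every edge, both endpoints lie together in some bag; and for every vertex, the bags containing it form a connected subtree. Here vertex f appears in no bag, so the decomposition is invalid.

No — vertex f appears in no bag.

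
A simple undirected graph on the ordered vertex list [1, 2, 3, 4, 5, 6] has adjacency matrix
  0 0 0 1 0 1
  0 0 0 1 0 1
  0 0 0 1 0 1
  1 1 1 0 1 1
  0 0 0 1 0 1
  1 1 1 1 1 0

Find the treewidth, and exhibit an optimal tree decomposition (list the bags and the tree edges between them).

Treewidth 2.
One optimal decomposition is:
Bags: B1 = {2, 4, 6}  B2 = {3, 4, 6}  B3 = {1, 4, 6}  B4 = {4, 5, 6}
Tree: B1–B2, B2–B3, B2–B4

The largest bag has 3 vertices, giving width 2; this decomposition certifies tw(G) ≤ 2. Conversely, {1, 4, 6} is a clique of size 3, and the vertices of any clique must share a bag in every tree decomposition; so some bag has ≥ 3 vertices and tw(G) ≥ 2. Combining the bounds, tw(G) = 2.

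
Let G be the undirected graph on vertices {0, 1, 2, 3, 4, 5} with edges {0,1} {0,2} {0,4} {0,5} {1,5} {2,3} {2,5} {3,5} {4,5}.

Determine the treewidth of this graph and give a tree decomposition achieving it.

Each bag holds 3 vertices, so the decomposition has width 2, which upper-bounds the treewidth. For the lower bound, the 3 vertices {0, 1, 5} are pairwise adjacent, and any tree decomposition puts a clique entirely inside one bag — forcing width ≥ 2. Hence tw(G) = 2 exactly.

Treewidth 2.
One such decomposition:
Bags: B1 = {2, 3, 5}  B2 = {0, 2, 5}  B3 = {0, 1, 5}  B4 = {0, 4, 5}
Tree: B1–B2, B2–B3, B2–B4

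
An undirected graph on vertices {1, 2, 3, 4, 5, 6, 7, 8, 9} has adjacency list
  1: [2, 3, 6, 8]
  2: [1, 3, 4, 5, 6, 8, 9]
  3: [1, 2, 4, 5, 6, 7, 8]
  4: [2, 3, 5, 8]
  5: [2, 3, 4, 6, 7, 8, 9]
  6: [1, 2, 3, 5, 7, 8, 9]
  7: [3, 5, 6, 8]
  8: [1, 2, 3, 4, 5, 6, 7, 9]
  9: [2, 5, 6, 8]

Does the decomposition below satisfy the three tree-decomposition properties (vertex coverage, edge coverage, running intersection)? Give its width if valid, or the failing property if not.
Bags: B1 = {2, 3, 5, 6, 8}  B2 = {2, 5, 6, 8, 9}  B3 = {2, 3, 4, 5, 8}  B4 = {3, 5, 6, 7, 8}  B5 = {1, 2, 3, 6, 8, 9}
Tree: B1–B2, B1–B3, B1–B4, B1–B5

No — bags containing vertex 9 are not connected in the tree.

A tree decomposition must satisfy three properties: every vertex lies in some bag; for every edge, both endpoints lie together in some bag; and for every vertex, the bags containing it form a connected subtree. Here bags containing vertex 9 are not connected in the tree, so the decomposition is invalid.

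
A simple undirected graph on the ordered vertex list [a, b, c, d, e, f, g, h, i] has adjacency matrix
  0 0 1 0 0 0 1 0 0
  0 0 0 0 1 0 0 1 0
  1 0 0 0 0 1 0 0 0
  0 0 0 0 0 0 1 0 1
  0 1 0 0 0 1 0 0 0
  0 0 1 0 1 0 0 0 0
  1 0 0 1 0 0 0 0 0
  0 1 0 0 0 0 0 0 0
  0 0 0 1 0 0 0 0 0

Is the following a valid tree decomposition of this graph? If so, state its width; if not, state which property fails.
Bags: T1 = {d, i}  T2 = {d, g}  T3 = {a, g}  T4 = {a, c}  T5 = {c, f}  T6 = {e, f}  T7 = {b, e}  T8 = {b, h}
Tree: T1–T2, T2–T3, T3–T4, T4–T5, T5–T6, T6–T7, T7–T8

Vertex coverage: the bags together contain {a, b, c, d, e, f, g, h, i}, the full vertex set. Edge coverage: each edge of G has both endpoints in at least one bag. Running intersection: for every vertex, the bags containing it form a connected subtree. All three properties hold, so this is a valid tree decomposition of width max|bag| − 1 = 1, and hence tw(G) ≤ 1.

Yes; width 1.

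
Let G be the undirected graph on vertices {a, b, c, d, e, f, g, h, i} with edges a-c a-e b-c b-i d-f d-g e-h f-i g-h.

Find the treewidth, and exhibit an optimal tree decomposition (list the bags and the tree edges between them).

Every bag has size at most 3, so the width is 3 − 1 = 2 and tw(G) ≤ 2. For the lower bound, G contains the cycle h–e–a–c–b–i–f–d–g–h, so G is not a forest; only forests have treewidth ≤ 1, hence tw(G) ≥ 2. Combining the bounds, tw(G) = 2.

Treewidth 2.
Bags: B1 = {a, e, h}  B2 = {a, c, h}  B3 = {b, c, h}  B4 = {b, h, i}  B5 = {f, h, i}  B6 = {d, f, h}  B7 = {d, g, h}
Tree: B1–B2, B2–B3, B3–B4, B4–B5, B5–B6, B6–B7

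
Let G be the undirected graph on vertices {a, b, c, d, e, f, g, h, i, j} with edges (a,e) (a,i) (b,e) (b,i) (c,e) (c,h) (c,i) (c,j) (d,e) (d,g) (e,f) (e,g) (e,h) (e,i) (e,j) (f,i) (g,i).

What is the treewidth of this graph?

2

A width-2 tree decomposition is:
Bags: B1 = {e, g, i}  B2 = {d, e, g}  B3 = {c, e, i}  B4 = {c, e, h}  B5 = {e, f, i}  B6 = {c, e, j}  B7 = {a, e, i}  B8 = {b, e, i}
Tree: B1–B2, B1–B3, B3–B4, B1–B5, B4–B6, B3–B7, B5–B8
Every bag has size at most 3, so the width is 3 − 1 = 2 and tw(G) ≤ 2. On the other hand G contains the 3-clique {d, e, g}. A clique must lie in a single bag of any decomposition, so no decomposition can have width below 2. The upper and lower bounds meet at 2, so that is the treewidth.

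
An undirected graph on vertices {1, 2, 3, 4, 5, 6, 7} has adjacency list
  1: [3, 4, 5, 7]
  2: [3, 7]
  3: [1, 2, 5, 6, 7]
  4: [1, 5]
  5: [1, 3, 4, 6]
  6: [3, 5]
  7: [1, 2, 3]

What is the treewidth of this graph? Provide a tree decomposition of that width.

Every bag has size at most 3, so the width is 3 − 1 = 2 and tw(G) ≤ 2. Conversely, {1, 3, 5} is a clique of size 3, and the vertices of any clique must share a bag in every tree decomposition; so some bag has ≥ 3 vertices and tw(G) ≥ 2. Combining the bounds, tw(G) = 2.

Treewidth 2.
One optimal decomposition is:
Bags: B1 = {1, 3, 5}  B2 = {1, 4, 5}  B3 = {3, 5, 6}  B4 = {1, 3, 7}  B5 = {2, 3, 7}
Tree: B1–B2, B1–B3, B1–B4, B4–B5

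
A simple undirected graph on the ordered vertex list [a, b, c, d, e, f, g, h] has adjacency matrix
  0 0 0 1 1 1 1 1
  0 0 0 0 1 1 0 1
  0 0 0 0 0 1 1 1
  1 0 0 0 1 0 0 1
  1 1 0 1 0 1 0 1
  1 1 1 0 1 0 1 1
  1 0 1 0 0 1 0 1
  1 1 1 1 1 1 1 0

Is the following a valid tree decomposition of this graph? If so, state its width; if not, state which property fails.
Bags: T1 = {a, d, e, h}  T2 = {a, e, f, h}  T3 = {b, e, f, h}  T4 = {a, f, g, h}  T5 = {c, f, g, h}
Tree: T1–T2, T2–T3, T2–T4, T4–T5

Yes; width 3.

Checking the three conditions: (i) the bags cover all of {a, b, c, d, e, f, g, h}; (ii) for each edge, some bag contains both endpoints; (iii) the bags containing any fixed vertex form a subtree. All hold, so the decomposition is valid with width 4 − 1 = 3.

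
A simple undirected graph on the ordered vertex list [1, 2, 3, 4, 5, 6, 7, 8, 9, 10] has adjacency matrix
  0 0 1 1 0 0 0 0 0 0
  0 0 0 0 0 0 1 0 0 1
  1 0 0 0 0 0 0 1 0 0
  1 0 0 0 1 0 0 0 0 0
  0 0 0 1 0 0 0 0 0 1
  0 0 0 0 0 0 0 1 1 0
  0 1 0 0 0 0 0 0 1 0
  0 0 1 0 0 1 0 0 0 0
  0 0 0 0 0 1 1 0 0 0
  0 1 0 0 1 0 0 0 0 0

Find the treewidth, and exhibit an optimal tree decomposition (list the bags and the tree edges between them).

Treewidth 2.
Bags: B1 = {6, 7, 9}  B2 = {6, 7, 8}  B3 = {3, 7, 8}  B4 = {1, 3, 7}  B5 = {1, 4, 7}  B6 = {4, 5, 7}  B7 = {5, 7, 10}  B8 = {2, 7, 10}
Tree: B1–B2, B2–B3, B3–B4, B4–B5, B5–B6, B6–B7, B7–B8

Every bag has size at most 3, so the width is 3 − 1 = 2 and tw(G) ≤ 2. The edges 7–9–6–8–3–1–4–5–10–2–7 form a cycle, so G is not a tree and its treewidth is at least 2. Hence tw(G) = 2 exactly.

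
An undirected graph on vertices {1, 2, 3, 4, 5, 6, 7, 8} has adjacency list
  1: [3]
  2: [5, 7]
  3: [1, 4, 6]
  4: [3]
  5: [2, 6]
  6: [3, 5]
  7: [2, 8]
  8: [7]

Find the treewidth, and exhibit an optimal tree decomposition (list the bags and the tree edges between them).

Treewidth 1.
One optimal decomposition is:
Bags: B1 = {2, 5}  B2 = {5, 6}  B3 = {2, 7}  B4 = {3, 6}  B5 = {1, 3}  B6 = {3, 4}  B7 = {7, 8}
Tree: B1–B2, B1–B3, B2–B4, B4–B5, B5–B6, B3–B7

Each bag holds 2 vertices, so the decomposition has width 1, which upper-bounds the treewidth. Any graph with an edge has treewidth ≥ 1, and G has the edge 2–5. Hence tw(G) = 1 exactly.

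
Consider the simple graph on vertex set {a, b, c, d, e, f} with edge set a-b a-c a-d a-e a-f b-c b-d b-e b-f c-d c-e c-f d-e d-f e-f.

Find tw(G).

A width-5 tree decomposition is:
Bags: B1 = {a, b, c, d, e, f}
Tree: (single bag)
A single bag containing all 6 vertices is trivially a valid decomposition of width 5. On the other hand G contains the 6-clique {a, b, c, d, e, f}. A clique must lie in a single bag of any decomposition, so no decomposition can have width below 5. Therefore the treewidth is 5.

5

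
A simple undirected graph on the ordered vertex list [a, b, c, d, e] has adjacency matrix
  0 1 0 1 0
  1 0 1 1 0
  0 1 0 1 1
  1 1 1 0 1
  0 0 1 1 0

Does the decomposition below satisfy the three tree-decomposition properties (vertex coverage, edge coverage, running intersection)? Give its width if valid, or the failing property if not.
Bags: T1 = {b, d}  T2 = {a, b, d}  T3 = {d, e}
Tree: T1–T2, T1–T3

No — vertex c appears in no bag.

A tree decomposition must satisfy three properties: every vertex lies in some bag; for every edge, both endpoints lie together in some bag; and for every vertex, the bags containing it form a connected subtree. Here vertex c appears in no bag, so the decomposition is invalid.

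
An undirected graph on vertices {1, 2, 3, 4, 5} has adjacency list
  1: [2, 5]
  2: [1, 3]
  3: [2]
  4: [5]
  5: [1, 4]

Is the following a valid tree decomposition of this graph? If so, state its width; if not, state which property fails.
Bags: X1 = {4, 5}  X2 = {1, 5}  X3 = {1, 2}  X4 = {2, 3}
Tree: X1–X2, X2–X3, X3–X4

Yes; width 1.

Checking the three conditions: (i) the bags cover all of {1, 2, 3, 4, 5}; (ii) for each edge, some bag contains both endpoints; (iii) the bags containing any fixed vertex form a subtree. All hold, so the decomposition is valid with width 2 − 1 = 1.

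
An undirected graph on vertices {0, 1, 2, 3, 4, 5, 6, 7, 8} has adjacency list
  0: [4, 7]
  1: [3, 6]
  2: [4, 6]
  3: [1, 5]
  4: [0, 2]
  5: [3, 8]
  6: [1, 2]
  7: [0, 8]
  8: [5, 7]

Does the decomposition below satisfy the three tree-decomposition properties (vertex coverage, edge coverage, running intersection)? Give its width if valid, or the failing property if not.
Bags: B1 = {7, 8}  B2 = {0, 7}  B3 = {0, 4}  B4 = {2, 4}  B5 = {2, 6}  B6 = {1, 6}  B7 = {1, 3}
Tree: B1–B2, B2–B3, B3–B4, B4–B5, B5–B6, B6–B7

No — vertex 5 appears in no bag.

A tree decomposition must satisfy three properties: every vertex lies in some bag; for every edge, both endpoints lie together in some bag; and for every vertex, the bags containing it form a connected subtree. Here vertex 5 appears in no bag, so the decomposition is invalid.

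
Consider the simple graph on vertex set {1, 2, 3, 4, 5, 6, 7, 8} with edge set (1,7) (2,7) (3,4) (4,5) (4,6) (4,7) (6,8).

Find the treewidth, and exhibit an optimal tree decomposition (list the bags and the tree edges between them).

Every bag has size at most 2, so the width is 2 − 1 = 1 and tw(G) ≤ 1. Since G has at least one edge (e.g. 7–1), it is not an edgeless graph, so tw(G) ≥ 1. Combining the bounds, tw(G) = 1.

Treewidth 1.
One optimal decomposition is:
Bags: B1 = {1, 7}  B2 = {4, 7}  B3 = {4, 5}  B4 = {2, 7}  B5 = {3, 4}  B6 = {4, 6}  B7 = {6, 8}
Tree: B1–B2, B2–B3, B2–B4, B2–B5, B5–B6, B6–B7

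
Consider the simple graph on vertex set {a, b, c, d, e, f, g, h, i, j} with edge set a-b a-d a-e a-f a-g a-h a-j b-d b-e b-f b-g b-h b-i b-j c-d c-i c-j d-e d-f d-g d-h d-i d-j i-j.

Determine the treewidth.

A width-3 tree decomposition is:
Bags: B1 = {a, b, d, j}  B2 = {b, d, i, j}  B3 = {a, b, d, g}  B4 = {c, d, i, j}  B5 = {a, b, d, f}  B6 = {a, b, d, h}  B7 = {a, b, d, e}
Tree: B1–B2, B1–B3, B2–B4, B1–B5, B3–B6, B5–B7
The largest bag has 4 vertices, giving width 3; this decomposition certifies tw(G) ≤ 3. On the other hand G contains the 4-clique {c, d, i, j}. A clique must lie in a single bag of any decomposition, so no decomposition can have width below 3. The upper and lower bounds meet at 3, so that is the treewidth.

3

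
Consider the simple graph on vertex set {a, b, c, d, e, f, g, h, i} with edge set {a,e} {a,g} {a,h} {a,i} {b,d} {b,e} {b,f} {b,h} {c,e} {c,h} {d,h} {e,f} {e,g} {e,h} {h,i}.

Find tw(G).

2

A width-2 tree decomposition is:
Bags: B1 = {a, e, h}  B2 = {a, h, i}  B3 = {a, e, g}  B4 = {c, e, h}  B5 = {b, e, h}  B6 = {b, d, h}  B7 = {b, e, f}
Tree: B1–B2, B1–B3, B1–B4, B4–B5, B5–B6, B5–B7
The largest bag has 3 vertices, giving width 2; this decomposition certifies tw(G) ≤ 2. Conversely, {a, e, g} is a clique of size 3, and the vertices of any clique must share a bag in every tree decomposition; so some bag has ≥ 3 vertices and tw(G) ≥ 2. Combining the bounds, tw(G) = 2.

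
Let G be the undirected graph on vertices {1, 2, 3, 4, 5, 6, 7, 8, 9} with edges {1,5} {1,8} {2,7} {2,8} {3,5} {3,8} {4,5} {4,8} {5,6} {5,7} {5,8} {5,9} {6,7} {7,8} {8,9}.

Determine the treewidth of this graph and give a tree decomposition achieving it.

Each bag holds 3 vertices, so the decomposition has width 2, which upper-bounds the treewidth. On the other hand G contains the 3-clique {2, 7, 8}. A clique must lie in a single bag of any decomposition, so no decomposition can have width below 2. The upper and lower bounds meet at 2, so that is the treewidth.

Treewidth 2.
One such decomposition:
Bags: B1 = {1, 5, 8}  B2 = {5, 7, 8}  B3 = {3, 5, 8}  B4 = {5, 6, 7}  B5 = {2, 7, 8}  B6 = {5, 8, 9}  B7 = {4, 5, 8}
Tree: B1–B2, B1–B3, B2–B4, B2–B5, B3–B6, B3–B7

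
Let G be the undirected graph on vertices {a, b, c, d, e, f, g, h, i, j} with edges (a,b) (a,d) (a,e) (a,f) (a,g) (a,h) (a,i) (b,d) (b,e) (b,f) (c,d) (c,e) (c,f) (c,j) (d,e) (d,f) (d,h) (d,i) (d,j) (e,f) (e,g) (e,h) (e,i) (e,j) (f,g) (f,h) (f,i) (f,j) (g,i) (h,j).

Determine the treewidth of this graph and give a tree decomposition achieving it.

Treewidth 4.
One optimal decomposition is:
Bags: B1 = {a, d, e, f, h}  B2 = {d, e, f, h, j}  B3 = {a, b, d, e, f}  B4 = {a, d, e, f, i}  B5 = {c, d, e, f, j}  B6 = {a, e, f, g, i}
Tree: B1–B2, B1–B3, B3–B4, B2–B5, B4–B6

The largest bag has 5 vertices, giving width 4; this decomposition certifies tw(G) ≤ 4. On the other hand G contains the 5-clique {d, e, f, h, j}. A clique must lie in a single bag of any decomposition, so no decomposition can have width below 4. Hence tw(G) = 4 exactly.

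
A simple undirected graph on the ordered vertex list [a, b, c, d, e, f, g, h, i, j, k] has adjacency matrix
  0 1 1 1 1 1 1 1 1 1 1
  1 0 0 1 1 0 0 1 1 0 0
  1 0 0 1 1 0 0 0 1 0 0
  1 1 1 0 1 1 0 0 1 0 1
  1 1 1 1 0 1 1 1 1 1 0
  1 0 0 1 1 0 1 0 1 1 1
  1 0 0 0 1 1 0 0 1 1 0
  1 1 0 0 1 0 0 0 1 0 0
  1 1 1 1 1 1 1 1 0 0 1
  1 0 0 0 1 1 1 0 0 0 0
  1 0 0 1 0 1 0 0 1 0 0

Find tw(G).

A width-4 tree decomposition is:
Bags: B1 = {a, b, d, e, i}  B2 = {a, d, e, f, i}  B3 = {a, e, f, g, i}  B4 = {a, b, e, h, i}  B5 = {a, c, d, e, i}  B6 = {a, d, f, i, k}  B7 = {a, e, f, g, j}
Tree: B1–B2, B2–B3, B1–B4, B2–B5, B2–B6, B3–B7
The largest bag has 5 vertices, giving width 4; this decomposition certifies tw(G) ≤ 4. For the lower bound, the 5 vertices {a, e, f, g, j} are pairwise adjacent, and any tree decomposition puts a clique entirely inside one bag — forcing width ≥ 4. Hence tw(G) = 4 exactly.

4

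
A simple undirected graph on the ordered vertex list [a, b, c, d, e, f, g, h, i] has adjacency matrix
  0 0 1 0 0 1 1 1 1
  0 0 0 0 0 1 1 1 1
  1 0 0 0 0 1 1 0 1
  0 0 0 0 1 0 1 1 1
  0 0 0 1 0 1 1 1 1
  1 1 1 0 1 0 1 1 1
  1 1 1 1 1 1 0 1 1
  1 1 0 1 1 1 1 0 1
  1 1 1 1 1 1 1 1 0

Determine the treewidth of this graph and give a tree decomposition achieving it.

Each bag holds 5 vertices, so the decomposition has width 4, which upper-bounds the treewidth. Conversely, {d, e, g, h, i} is a clique of size 5, and the vertices of any clique must share a bag in every tree decomposition; so some bag has ≥ 5 vertices and tw(G) ≥ 4. Combining the bounds, tw(G) = 4.

Treewidth 4.
Bags: B1 = {e, f, g, h, i}  B2 = {b, f, g, h, i}  B3 = {a, f, g, h, i}  B4 = {d, e, g, h, i}  B5 = {a, c, f, g, i}
Tree: B1–B2, B1–B3, B1–B4, B3–B5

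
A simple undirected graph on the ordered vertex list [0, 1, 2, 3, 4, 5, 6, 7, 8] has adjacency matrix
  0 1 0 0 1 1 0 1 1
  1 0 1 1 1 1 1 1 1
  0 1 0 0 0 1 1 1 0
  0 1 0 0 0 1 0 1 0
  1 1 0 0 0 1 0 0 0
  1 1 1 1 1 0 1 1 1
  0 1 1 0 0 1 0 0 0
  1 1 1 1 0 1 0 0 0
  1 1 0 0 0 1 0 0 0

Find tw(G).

A width-3 tree decomposition is:
Bags: B1 = {0, 1, 4, 5}  B2 = {0, 1, 5, 7}  B3 = {1, 2, 5, 7}  B4 = {1, 2, 5, 6}  B5 = {0, 1, 5, 8}  B6 = {1, 3, 5, 7}
Tree: B1–B2, B2–B3, B3–B4, B2–B5, B2–B6
Each bag holds 4 vertices, so the decomposition has width 3, which upper-bounds the treewidth. Conversely, {0, 1, 5, 8} is a clique of size 4, and the vertices of any clique must share a bag in every tree decomposition; so some bag has ≥ 4 vertices and tw(G) ≥ 3. Therefore the treewidth is 3.

3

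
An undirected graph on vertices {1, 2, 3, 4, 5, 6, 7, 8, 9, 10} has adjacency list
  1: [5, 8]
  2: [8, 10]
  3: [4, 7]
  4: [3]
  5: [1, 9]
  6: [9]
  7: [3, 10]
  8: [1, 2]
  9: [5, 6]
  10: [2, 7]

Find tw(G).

1

A width-1 tree decomposition is:
Bags: B1 = {3, 4}  B2 = {3, 7}  B3 = {7, 10}  B4 = {2, 10}  B5 = {2, 8}  B6 = {1, 8}  B7 = {1, 5}  B8 = {5, 9}  B9 = {6, 9}
Tree: B1–B2, B2–B3, B3–B4, B4–B5, B5–B6, B6–B7, B7–B8, B8–B9
The largest bag has 2 vertices, giving width 1; this decomposition certifies tw(G) ≤ 1. Any graph with an edge has treewidth ≥ 1, and G has the edge 4–3. Hence tw(G) = 1 exactly.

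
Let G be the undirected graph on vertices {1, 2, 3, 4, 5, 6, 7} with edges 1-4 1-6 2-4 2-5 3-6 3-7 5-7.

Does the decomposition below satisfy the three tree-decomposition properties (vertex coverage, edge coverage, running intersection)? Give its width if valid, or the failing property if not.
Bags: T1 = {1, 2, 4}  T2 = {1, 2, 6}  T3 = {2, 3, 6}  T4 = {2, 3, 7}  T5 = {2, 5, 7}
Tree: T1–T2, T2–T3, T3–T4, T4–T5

Every vertex of G appears in some bag (union = {1, 2, 3, 4, 5, 6, 7}); every edge is covered by a bag; and for each vertex v the set of bags containing v is connected in the bag tree. The decomposition is therefore valid. The largest bag has 3 vertices, so the width is 2.

Yes; width 2.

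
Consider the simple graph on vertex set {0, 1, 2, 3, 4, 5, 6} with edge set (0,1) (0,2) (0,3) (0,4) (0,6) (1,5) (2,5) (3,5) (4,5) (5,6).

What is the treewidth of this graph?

2

A width-2 tree decomposition is:
Bags: B1 = {0, 4, 5}  B2 = {0, 3, 5}  B3 = {0, 1, 5}  B4 = {0, 2, 5}  B5 = {0, 5, 6}
Tree: B1–B2, B2–B3, B3–B4, B4–B5
Each bag holds 3 vertices, so the decomposition has width 2, which upper-bounds the treewidth. The edges 0–4–5–3–0 form a cycle, so G is not a tree and its treewidth is at least 2. The upper and lower bounds meet at 2, so that is the treewidth.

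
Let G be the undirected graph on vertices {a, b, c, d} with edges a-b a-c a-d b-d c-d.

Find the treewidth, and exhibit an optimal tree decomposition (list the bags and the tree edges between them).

Each bag holds 3 vertices, so the decomposition has width 2, which upper-bounds the treewidth. For the lower bound, the 3 vertices {a, c, d} are pairwise adjacent, and any tree decomposition puts a clique entirely inside one bag — forcing width ≥ 2. Hence tw(G) = 2 exactly.

Treewidth 2.
One optimal decomposition is:
Bags: B1 = {a, b, d}  B2 = {a, c, d}
Tree: B1–B2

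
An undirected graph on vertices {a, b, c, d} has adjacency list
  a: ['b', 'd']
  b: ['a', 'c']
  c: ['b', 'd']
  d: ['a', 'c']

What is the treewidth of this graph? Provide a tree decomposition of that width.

The largest bag has 3 vertices, giving width 2; this decomposition certifies tw(G) ≤ 2. Since c–d–a–b–c is a cycle in G, G is not acyclic. Forests are exactly the graphs of treewidth ≤ 1, so tw(G) ≥ 2. The upper and lower bounds meet at 2, so that is the treewidth.

Treewidth 2.
Bags: B1 = {a, c, d}  B2 = {a, b, c}
Tree: B1–B2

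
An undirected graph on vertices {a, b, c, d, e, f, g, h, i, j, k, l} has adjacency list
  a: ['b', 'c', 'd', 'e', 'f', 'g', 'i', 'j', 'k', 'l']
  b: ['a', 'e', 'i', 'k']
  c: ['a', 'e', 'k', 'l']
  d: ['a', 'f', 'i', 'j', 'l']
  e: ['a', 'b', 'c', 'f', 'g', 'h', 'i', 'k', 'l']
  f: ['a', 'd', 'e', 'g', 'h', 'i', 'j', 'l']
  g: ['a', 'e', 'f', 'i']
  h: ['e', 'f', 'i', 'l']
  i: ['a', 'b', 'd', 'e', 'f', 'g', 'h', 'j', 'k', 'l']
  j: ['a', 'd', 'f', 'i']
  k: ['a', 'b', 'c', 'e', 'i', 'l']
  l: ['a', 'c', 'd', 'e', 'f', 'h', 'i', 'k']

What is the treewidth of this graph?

A width-4 tree decomposition is:
Bags: B1 = {a, e, i, k, l}  B2 = {a, e, f, i, l}  B3 = {a, d, f, i, l}  B4 = {a, e, f, g, i}  B5 = {a, d, f, i, j}  B6 = {a, c, e, k, l}  B7 = {e, f, h, i, l}  B8 = {a, b, e, i, k}
Tree: B1–B2, B2–B3, B2–B4, B3–B5, B1–B6, B2–B7, B1–B8
Every bag has size at most 5, so the width is 5 − 1 = 4 and tw(G) ≤ 4. For the lower bound, the 5 vertices {a, c, e, k, l} are pairwise adjacent, and any tree decomposition puts a clique entirely inside one bag — forcing width ≥ 4. Combining the bounds, tw(G) = 4.

4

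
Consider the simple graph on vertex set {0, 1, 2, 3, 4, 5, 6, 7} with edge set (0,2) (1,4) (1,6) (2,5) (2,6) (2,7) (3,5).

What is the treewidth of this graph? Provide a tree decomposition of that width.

Every bag has size at most 2, so the width is 2 − 1 = 1 and tw(G) ≤ 1. G has an edge, so its treewidth is at least 1. The upper and lower bounds meet at 1, so that is the treewidth.

Treewidth 1.
One such decomposition:
Bags: B1 = {1, 4}  B2 = {1, 6}  B3 = {2, 6}  B4 = {0, 2}  B5 = {2, 5}  B6 = {2, 7}  B7 = {3, 5}
Tree: B1–B2, B2–B3, B3–B4, B4–B5, B5–B6, B5–B7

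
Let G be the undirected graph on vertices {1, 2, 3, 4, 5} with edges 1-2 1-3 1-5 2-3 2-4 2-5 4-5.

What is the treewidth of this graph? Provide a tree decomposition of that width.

Every bag has size at most 3, so the width is 3 − 1 = 2 and tw(G) ≤ 2. Conversely, {1, 2, 3} is a clique of size 3, and the vertices of any clique must share a bag in every tree decomposition; so some bag has ≥ 3 vertices and tw(G) ≥ 2. Combining the bounds, tw(G) = 2.

Treewidth 2.
Bags: B1 = {1, 2, 3}  B2 = {1, 2, 5}  B3 = {2, 4, 5}
Tree: B1–B2, B2–B3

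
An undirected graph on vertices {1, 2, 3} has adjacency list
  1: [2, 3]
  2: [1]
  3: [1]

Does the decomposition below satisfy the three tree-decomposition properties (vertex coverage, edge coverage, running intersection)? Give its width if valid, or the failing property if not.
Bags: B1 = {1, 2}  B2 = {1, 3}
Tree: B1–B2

Yes; width 1.

Checking the three conditions: (i) the bags cover all of {1, 2, 3}; (ii) for each edge, some bag contains both endpoints; (iii) the bags containing any fixed vertex form a subtree. All hold, so the decomposition is valid with width 2 − 1 = 1.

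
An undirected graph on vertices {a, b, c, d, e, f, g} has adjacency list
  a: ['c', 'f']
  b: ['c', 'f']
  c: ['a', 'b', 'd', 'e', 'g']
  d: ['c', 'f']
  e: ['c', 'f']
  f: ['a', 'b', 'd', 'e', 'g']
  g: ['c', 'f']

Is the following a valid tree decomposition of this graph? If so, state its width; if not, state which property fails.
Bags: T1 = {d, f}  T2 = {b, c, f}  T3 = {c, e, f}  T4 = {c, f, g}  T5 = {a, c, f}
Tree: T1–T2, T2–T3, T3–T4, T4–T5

A tree decomposition must satisfy three properties: every vertex lies in some bag; for every edge, both endpoints lie together in some bag; and for every vertex, the bags containing it form a connected subtree. Here edge (c,d) lies in no bag, so the decomposition is invalid.

No — edge (c,d) lies in no bag.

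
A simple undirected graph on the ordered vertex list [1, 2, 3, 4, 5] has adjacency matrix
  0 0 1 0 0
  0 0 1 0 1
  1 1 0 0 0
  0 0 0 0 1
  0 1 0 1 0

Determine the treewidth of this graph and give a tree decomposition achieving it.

Every bag has size at most 2, so the width is 2 − 1 = 1 and tw(G) ≤ 1. Since G has at least one edge (e.g. 1–3), it is not an edgeless graph, so tw(G) ≥ 1. Therefore the treewidth is 1.

Treewidth 1.
One such decomposition:
Bags: B1 = {1, 3}  B2 = {2, 3}  B3 = {2, 5}  B4 = {4, 5}
Tree: B1–B2, B2–B3, B3–B4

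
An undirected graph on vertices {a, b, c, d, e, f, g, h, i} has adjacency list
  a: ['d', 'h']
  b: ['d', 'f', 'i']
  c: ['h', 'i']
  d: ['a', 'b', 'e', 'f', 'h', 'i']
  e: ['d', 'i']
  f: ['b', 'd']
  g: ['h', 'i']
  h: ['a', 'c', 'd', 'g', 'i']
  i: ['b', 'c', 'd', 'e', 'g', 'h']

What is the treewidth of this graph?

2

A width-2 tree decomposition is:
Bags: B1 = {d, h, i}  B2 = {d, e, i}  B3 = {b, d, i}  B4 = {g, h, i}  B5 = {a, d, h}  B6 = {b, d, f}  B7 = {c, h, i}
Tree: B1–B2, B1–B3, B1–B4, B1–B5, B3–B6, B4–B7
The largest bag has 3 vertices, giving width 2; this decomposition certifies tw(G) ≤ 2. Conversely, {a, d, h} is a clique of size 3, and the vertices of any clique must share a bag in every tree decomposition; so some bag has ≥ 3 vertices and tw(G) ≥ 2. The upper and lower bounds meet at 2, so that is the treewidth.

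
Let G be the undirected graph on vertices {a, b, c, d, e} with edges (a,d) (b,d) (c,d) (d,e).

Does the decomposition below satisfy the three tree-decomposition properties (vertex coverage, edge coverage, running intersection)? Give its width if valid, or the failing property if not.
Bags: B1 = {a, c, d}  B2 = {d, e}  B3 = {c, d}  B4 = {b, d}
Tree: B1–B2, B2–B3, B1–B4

A tree decomposition must satisfy three properties: every vertex lies in some bag; for every edge, both endpoints lie together in some bag; and for every vertex, the bags containing it form a connected subtree. Here bags containing vertex c are not connected in the tree, so the decomposition is invalid.

No — bags containing vertex c are not connected in the tree.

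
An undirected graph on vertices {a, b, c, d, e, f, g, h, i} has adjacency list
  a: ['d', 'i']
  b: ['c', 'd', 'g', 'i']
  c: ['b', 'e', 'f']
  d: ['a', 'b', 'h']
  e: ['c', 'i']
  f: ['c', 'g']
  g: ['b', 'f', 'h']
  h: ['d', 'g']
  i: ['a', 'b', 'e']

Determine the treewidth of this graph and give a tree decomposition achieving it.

Every bag has size at most 4, so the width is 4 − 1 = 3 and tw(G) ≤ 3. For the lower bound: the 4 vertex sets {c,e,f}, {i}, {b}, {a,d,g,h} are disjoint, each induces a connected subgraph, and every pair is joined by at least one edge of G. Contracting each set to a single vertex therefore yields K_{4} as a minor, and since treewidth is minor-monotone, tw(G) ≥ tw(K_{4}) = 3. Combining the bounds, tw(G) = 3.

Treewidth 3.
One optimal decomposition is:
Bags: B1 = {c, e, f, i}  B2 = {b, c, f, i}  B3 = {b, f, g, i}  B4 = {a, b, g, i}  B5 = {a, b, d, g}  B6 = {a, d, g, h}
Tree: B1–B2, B2–B3, B3–B4, B4–B5, B5–B6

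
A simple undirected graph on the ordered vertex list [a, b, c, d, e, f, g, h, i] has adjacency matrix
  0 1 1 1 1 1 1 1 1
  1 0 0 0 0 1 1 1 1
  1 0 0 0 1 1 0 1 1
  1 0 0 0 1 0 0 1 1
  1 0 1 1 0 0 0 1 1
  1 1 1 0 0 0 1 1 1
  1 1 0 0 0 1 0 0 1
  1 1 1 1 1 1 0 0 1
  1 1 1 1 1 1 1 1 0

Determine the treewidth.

A width-4 tree decomposition is:
Bags: B1 = {a, c, f, h, i}  B2 = {a, b, f, h, i}  B3 = {a, c, e, h, i}  B4 = {a, d, e, h, i}  B5 = {a, b, f, g, i}
Tree: B1–B2, B1–B3, B3–B4, B2–B5
Every bag has size at most 5, so the width is 5 − 1 = 4 and tw(G) ≤ 4. Conversely, {a, b, f, g, i} is a clique of size 5, and the vertices of any clique must share a bag in every tree decomposition; so some bag has ≥ 5 vertices and tw(G) ≥ 4. Hence tw(G) = 4 exactly.

4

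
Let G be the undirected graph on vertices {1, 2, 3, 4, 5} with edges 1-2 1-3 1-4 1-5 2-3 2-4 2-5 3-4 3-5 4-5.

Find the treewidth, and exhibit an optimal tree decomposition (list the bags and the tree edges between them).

Treewidth 4.
Bags: B1 = {1, 2, 3, 4, 5}
Tree: (single bag)

A single bag containing all 5 vertices is trivially a valid decomposition of width 4. For the lower bound, the 5 vertices {1, 2, 3, 4, 5} are pairwise adjacent, and any tree decomposition puts a clique entirely inside one bag — forcing width ≥ 4. Therefore the treewidth is 4.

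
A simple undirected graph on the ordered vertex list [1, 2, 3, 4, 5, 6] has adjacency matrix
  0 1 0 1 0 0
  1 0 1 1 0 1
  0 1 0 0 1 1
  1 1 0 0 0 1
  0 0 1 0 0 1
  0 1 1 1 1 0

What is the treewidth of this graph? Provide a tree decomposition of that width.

Every bag has size at most 3, so the width is 3 − 1 = 2 and tw(G) ≤ 2. For the lower bound, the 3 vertices {2, 3, 6} are pairwise adjacent, and any tree decomposition puts a clique entirely inside one bag — forcing width ≥ 2. The upper and lower bounds meet at 2, so that is the treewidth.

Treewidth 2.
One optimal decomposition is:
Bags: B1 = {2, 4, 6}  B2 = {2, 3, 6}  B3 = {3, 5, 6}  B4 = {1, 2, 4}
Tree: B1–B2, B2–B3, B1–B4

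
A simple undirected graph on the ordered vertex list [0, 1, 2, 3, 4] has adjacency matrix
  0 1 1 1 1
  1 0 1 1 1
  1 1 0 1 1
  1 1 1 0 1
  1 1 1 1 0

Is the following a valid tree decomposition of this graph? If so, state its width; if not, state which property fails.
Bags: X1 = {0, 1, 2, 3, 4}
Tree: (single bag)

Vertex coverage: the bags together contain {0, 1, 2, 3, 4}, the full vertex set. Edge coverage: each edge of G has both endpoints in at least one bag. Running intersection: for every vertex, the bags containing it form a connected subtree. All three properties hold, so this is a valid tree decomposition of width max|bag| − 1 = 4, and hence tw(G) ≤ 4.

Yes; width 4.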